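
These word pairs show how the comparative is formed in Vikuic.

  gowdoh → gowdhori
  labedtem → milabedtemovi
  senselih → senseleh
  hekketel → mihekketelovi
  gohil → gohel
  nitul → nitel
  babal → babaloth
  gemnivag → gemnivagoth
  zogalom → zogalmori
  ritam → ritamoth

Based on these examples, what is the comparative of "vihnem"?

mivihnemovi

labedtem and zogalom both end in -m yet inflect differently (milabedtemovi, zogalmori), so the final letter is not what conditions the rule; the last vowel is.
"vihnem" has last vowel 'e'. The stems whose last vowel is 'e' (labedtem → milabedtemovi, hekketel → mihekketelovi) add mi- … -ovi around the stem.
The other patterns: stems whose last vowel is 'o' delete the last vowel and add -ori; stems whose last vowel is 'a' add -oth; stems whose last vowel is 'i' or 'u' change the last vowel to 'e'.
So vihnem → mivihnemovi.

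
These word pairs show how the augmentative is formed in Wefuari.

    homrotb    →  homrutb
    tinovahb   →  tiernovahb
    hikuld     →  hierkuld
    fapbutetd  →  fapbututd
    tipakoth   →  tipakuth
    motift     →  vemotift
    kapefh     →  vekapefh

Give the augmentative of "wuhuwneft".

vewuhuwneft

"wuhuwneft" has second-to-last letter 'f'. The stems whose second-to-last letter is 'f' (motift → vemotift, kapefh → vekapefh) add the prefix ve-.
So wuhuwneft → vewuhuwneft.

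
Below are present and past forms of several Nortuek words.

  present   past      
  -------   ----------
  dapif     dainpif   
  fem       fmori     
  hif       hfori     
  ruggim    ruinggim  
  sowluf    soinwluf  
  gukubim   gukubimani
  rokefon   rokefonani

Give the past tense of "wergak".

weinrgak

hif and dapif both end in -f yet inflect differently (hfori, dainpif), so the final letter is not what conditions the rule; the number of vowels is.
"wergak" has 2 vowels. The stems with 2 vowels (dapif → dainpif, ruggim → ruinggim, sowluf → soinwluf) insert -in- after the first vowel.
The other patterns: stems with 1 vowel delete the last vowel and add -ori; stems with 3 vowels add -ani.
So wergak → weinrgak.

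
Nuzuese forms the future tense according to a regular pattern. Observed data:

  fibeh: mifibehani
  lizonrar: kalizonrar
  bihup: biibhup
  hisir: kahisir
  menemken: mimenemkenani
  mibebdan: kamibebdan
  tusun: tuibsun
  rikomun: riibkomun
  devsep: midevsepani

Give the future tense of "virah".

menemken and tusun both end in -n yet inflect differently (mimenemkenani, tuibsun), so the final letter is not what conditions the rule; the last vowel is.
"virah" has last vowel 'a'. The stems whose last vowel is 'a' (mibebdan → kamibebdan, lizonrar → kalizonrar) add the prefix ka-.
So virah → kavirah.

kavirah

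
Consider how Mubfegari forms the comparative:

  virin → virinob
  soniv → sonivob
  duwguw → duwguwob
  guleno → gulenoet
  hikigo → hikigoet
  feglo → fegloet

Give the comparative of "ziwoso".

ziwosoet

feglo and virin both have 2 vowels yet inflect differently (fegloet, virinob), so the number of vowels is not what conditions the rule; the final letter is.
"ziwoso" ends in -o. The stems ending in -o (hikigo → hikigoet, guleno → gulenoet, feglo → fegloet) add -et.
The other pattern: stems ending in -n, -v or -w add -ob.
So ziwoso → ziwosoet.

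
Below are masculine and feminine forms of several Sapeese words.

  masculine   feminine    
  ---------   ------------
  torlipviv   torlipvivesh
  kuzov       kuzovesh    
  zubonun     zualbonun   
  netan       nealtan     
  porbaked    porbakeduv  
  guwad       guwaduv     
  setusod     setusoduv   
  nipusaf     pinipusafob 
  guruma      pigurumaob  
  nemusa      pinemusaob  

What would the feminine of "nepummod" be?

"nepummod" ends in -d. The stems ending in -d (porbaked → porbakeduv, guwad → guwaduv, setusod → setusoduv) add -uv.
So nepummod → nepummoduv.

nepummoduv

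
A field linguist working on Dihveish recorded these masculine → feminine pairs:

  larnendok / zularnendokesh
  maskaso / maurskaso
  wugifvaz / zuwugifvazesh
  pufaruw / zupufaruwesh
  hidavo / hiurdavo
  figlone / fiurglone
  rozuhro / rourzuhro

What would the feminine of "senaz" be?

zusenazesh

larnendok and maskaso both have last vowel 'o' yet inflect differently (zularnendokesh, maurskaso), so the last vowel is not what conditions the rule; whether the stem ends in a vowel or a consonant is.
"senaz" ends in a consonant. The stems ending in a consonant (larnendok → zularnendokesh, pufaruw → zupufaruwesh, wugifvaz → zuwugifvazesh) add zu- … -esh around the stem.
The other pattern: stems ending in a vowel insert -ur- after the first vowel.
So senaz → zusenazesh.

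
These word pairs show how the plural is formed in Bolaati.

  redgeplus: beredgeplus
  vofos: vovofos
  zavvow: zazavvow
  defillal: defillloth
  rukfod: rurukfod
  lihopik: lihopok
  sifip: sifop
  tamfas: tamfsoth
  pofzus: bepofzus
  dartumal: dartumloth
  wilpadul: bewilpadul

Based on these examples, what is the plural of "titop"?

redgeplus and vofos both end in -s yet inflect differently (beredgeplus, vovofos), so the final letter is not what conditions the rule; the last vowel is.
"titop" has last vowel 'o'. The stems whose last vowel is 'o' (vofos → vovofos, rukfod → rurukfod, zavvow → zazavvow) repeat the first consonant+vowel as a prefix.
The other patterns: stems whose last vowel is 'i' change the last vowel to 'o'; stems whose last vowel is 'u' add the prefix be-; stems whose last vowel is 'a' delete the last vowel and add -oth.
So titop → tititop.

tititop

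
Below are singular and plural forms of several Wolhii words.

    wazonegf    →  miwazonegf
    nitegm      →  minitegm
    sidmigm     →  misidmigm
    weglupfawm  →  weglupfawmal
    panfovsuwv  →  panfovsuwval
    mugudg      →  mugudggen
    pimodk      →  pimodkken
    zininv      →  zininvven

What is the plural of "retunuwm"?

"retunuwm" has second-to-last letter 'w'. The stems whose second-to-last letter is 'w' (weglupfawm → weglupfawmal, panfovsuwv → panfovsuwval) add -al.
So retunuwm → retunuwmal.

retunuwmal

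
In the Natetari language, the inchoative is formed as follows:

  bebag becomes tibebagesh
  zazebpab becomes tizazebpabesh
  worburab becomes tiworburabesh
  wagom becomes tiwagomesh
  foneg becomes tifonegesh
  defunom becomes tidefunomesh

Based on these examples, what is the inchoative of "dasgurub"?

tidasgurubesh

Every pair shown (bebag → tibebagesh, zazebpab → tizazebpabesh, worburab → tiworburabesh, …) follows the same rule: add ti- … -esh around the stem.
So dasgurub → tidasgurubesh.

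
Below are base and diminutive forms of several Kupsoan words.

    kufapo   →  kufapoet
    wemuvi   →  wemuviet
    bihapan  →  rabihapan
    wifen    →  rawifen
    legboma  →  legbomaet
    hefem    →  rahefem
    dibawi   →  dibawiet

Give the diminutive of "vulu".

legboma and bihapan both have last vowel 'a' yet inflect differently (legbomaet, rabihapan), so the last vowel is not what conditions the rule; whether the stem ends in a vowel or a consonant is.
"vulu" ends in a vowel. The stems ending in a vowel (wemuvi → wemuviet, kufapo → kufapoet, dibawi → dibawiet) add -et.
So vulu → vuluet.

vuluet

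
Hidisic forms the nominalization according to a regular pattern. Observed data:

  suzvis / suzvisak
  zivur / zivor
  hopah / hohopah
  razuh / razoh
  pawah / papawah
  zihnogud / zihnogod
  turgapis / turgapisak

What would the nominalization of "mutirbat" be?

pawah and razuh both end in -h yet inflect differently (papawah, razoh), so the final letter is not what conditions the rule; the last vowel is.
"mutirbat" has last vowel 'a'. The stems whose last vowel is 'a' (pawah → papawah, hopah → hohopah) repeat the first consonant+vowel as a prefix.
So mutirbat → mumutirbat.

mumutirbat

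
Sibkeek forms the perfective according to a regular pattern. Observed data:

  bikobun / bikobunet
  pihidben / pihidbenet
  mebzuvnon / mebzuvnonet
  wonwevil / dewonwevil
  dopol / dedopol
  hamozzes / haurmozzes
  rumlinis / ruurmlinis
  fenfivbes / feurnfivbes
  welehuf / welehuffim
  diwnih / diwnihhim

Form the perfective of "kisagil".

dekisagil

mebzuvnon and dopol both have last vowel 'o' yet inflect differently (mebzuvnonet, dedopol), so the last vowel is not what conditions the rule; the final letter is.
"kisagil" ends in -l. The stems ending in -l (wonwevil → dewonwevil, dopol → dedopol) add the prefix de-.
The other patterns: stems ending in -n add -et; stems ending in -s insert -ur- after the first vowel; stems ending in -f or -h double the final consonant and add -im.
So kisagil → dekisagil.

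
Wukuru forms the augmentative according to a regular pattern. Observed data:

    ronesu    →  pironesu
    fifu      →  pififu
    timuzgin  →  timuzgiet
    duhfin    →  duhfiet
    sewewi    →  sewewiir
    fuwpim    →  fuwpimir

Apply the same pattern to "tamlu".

timuzgin and sewewi both have last vowel 'i' yet inflect differently (timuzgiet, sewewiir), so the last vowel is not what conditions the rule; the final letter is.
"tamlu" ends in -u. The stems ending in -u (ronesu → pironesu, fifu → pififu) add the prefix pi-.
So tamlu → pitamlu.

pitamlu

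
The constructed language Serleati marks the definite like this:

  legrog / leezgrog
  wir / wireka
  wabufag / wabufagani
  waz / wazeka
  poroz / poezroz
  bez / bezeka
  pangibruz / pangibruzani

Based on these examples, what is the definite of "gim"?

"gim" has 1 vowel. The stems with 1 vowel (waz → wazeka, wir → wireka, bez → bezeka) add -eka.
The other patterns: stems with 2 vowels insert -ez- after the first vowel; stems with 3 vowels add -ani.
So gim → gimeka.

gimeka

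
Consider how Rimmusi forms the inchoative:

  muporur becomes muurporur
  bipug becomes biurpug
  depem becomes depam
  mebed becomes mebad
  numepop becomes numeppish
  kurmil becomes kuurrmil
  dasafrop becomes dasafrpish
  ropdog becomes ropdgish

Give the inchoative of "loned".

lonad

"loned" has last vowel 'e'. The stems whose last vowel is 'e' (depem → depam, mebed → mebad) change the last vowel to 'a'.
So loned → lonad.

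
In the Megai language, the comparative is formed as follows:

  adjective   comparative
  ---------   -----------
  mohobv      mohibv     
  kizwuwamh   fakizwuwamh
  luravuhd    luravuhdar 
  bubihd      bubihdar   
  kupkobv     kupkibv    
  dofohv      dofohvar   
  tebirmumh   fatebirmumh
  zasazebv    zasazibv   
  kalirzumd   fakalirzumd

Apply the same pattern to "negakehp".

negakehpar

mohobv and dofohv both end in -v yet inflect differently (mohibv, dofohvar), so the final letter is not what conditions the rule; the second-to-last letter is.
"negakehp" has second-to-last letter 'h'. The stems whose second-to-last letter is 'h' (dofohv → dofohvar, luravuhd → luravuhdar, bubihd → bubihdar) add -ar.
So negakehp → negakehpar.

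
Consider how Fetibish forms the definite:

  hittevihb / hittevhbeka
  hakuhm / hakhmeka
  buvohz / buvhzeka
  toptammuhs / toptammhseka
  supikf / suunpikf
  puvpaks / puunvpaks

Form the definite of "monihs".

monhseka

toptammuhs and puvpaks both end in -s yet inflect differently (toptammhseka, puunvpaks), so the final letter is not what conditions the rule; the second-to-last letter is.
"monihs" has second-to-last letter 'h'. The stems whose second-to-last letter is 'h' (hittevihb → hittevhbeka, hakuhm → hakhmeka, buvohz → buvhzeka) delete the last vowel and add -eka.
So monihs → monhseka.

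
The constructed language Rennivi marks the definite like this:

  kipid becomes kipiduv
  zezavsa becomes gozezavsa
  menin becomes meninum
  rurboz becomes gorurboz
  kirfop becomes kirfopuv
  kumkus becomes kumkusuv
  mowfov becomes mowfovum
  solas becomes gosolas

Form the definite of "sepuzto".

kumkus and solas both end in -s yet inflect differently (kumkusuv, gosolas), so the final letter is not what conditions the rule; the first letter is.
"sepuzto" begins with s-. The one such stem in the data (solas → gosolas) adds the prefix go-, so the same rule applies.
So sepuzto → gosepuzto.

gosepuzto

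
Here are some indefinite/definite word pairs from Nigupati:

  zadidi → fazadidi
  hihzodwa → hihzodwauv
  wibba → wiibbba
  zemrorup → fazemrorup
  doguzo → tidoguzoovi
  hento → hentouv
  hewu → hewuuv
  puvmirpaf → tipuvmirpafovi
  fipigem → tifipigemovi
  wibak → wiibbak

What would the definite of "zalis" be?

wibba and hihzodwa both end in -a yet inflect differently (wiibbba, hihzodwauv), so the final letter is not what conditions the rule; the first letter is.
"zalis" begins with z-. The stems beginning with z- (zemrorup → fazemrorup, zadidi → fazadidi) add the prefix fa-.
The other patterns: stems beginning with w- insert -ib- after the first vowel; stems beginning with h- add -uv; stems beginning with d-, f- or p- add ti- … -ovi around the stem.
So zalis → fazalis.

fazalis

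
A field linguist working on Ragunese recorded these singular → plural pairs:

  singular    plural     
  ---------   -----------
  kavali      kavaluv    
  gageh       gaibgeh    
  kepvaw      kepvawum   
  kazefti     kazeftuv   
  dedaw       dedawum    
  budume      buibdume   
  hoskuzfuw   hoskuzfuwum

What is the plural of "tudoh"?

kepvaw and kazefti both begin with k- yet inflect differently (kepvawum, kazeftuv), so the first letter is not what conditions the rule; the final letter is.
"tudoh" ends in -h. The one such stem in the data (gageh → gaibgeh) inserts -ib- after the first vowel (as does budume), so the same rule applies.
So tudoh → tuibdoh.

tuibdoh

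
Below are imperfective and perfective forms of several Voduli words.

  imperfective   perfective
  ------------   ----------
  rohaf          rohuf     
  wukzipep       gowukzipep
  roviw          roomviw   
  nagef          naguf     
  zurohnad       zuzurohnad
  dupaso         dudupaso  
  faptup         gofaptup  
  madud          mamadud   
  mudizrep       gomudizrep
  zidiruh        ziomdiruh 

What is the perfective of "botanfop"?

"botanfop" ends in -p. The stems ending in -p (faptup → gofaptup, mudizrep → gomudizrep, wukzipep → gowukzipep) add the prefix go-.
The other patterns: stems ending in -f change the last vowel to 'u'; stems ending in -d or -o repeat the first consonant+vowel as a prefix; stems ending in -h or -w insert -om- after the first vowel.
So botanfop → gobotanfop.

gobotanfop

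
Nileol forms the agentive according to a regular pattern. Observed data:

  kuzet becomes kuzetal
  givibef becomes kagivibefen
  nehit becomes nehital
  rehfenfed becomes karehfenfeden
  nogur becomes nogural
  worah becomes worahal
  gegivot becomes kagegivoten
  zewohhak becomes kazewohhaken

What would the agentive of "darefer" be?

kadareferen

kuzet and gegivot both end in -t yet inflect differently (kuzetal, kagegivoten), so the final letter is not what conditions the rule; the number of vowels is.
"darefer" has 3 vowels. The stems with 3 vowels (rehfenfed → karehfenfeden, gegivot → kagegivoten, givibef → kagivibefen) add ka- … -en around the stem.
So darefer → kadareferen.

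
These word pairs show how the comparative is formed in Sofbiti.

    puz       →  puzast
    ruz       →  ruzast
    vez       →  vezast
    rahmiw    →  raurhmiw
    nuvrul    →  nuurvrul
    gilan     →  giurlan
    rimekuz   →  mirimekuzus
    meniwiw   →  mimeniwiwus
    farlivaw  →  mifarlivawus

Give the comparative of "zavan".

"zavan" has 2 vowels. The stems with 2 vowels (rahmiw → raurhmiw, nuvrul → nuurvrul, gilan → giurlan) insert -ur- after the first vowel.
The other patterns: stems with 1 vowel add -ast; stems with 3 vowels add mi- … -us around the stem.
So zavan → zaurvan.

zaurvan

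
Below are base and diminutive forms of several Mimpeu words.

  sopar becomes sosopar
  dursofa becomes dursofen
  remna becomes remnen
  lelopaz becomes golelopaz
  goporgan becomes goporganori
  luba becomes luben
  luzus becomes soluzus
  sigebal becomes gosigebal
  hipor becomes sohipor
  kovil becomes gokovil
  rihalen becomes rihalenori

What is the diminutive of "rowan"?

"rowan" ends in -n. The stems ending in -n (rihalen → rihalenori, goporgan → goporganori) add -ori.
So rowan → rowanori.

rowanori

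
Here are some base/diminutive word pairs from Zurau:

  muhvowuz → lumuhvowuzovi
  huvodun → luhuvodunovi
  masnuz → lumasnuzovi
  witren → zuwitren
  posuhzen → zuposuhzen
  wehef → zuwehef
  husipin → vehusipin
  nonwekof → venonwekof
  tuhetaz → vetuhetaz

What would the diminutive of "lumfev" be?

"lumfev" has last vowel 'e'. The stems whose last vowel is 'e' (witren → zuwitren, posuhzen → zuposuhzen, wehef → zuwehef) add the prefix zu-.
So lumfev → zulumfev.

zulumfev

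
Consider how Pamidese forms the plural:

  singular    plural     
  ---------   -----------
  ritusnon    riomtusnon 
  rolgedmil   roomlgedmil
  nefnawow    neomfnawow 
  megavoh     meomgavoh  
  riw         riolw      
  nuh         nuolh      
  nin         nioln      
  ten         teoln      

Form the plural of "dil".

dioll

"dil" has 1 vowel. The stems with 1 vowel (riw → riolw, nuh → nuolh, nin → nioln) insert -ol- after the first vowel.
The other pattern: stems with 3 vowels insert -om- after the first vowel.
So dil → dioll.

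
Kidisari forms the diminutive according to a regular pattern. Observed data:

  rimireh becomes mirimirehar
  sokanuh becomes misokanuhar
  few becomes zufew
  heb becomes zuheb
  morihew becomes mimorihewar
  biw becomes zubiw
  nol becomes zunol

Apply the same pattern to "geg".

zugeg

few and morihew both end in -w yet inflect differently (zufew, mimorihewar), so the final letter is not what conditions the rule; the number of vowels is.
"geg" has 1 vowel. The stems with 1 vowel (few → zufew, biw → zubiw, heb → zuheb) add the prefix zu-.
So geg → zugeg.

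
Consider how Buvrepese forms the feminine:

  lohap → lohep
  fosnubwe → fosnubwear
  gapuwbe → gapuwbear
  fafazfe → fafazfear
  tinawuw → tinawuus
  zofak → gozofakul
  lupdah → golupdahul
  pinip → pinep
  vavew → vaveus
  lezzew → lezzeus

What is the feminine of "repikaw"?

repikaus

"repikaw" ends in -w. The stems ending in -w (tinawuw → tinawuus, vavew → vaveus, lezzew → lezzeus) drop the final letter and add -us.
The other patterns: stems ending in -p change the last vowel to 'e'; stems ending in -e add -ar; stems ending in -h or -k add go- … -ul around the stem.
So repikaw → repikaus.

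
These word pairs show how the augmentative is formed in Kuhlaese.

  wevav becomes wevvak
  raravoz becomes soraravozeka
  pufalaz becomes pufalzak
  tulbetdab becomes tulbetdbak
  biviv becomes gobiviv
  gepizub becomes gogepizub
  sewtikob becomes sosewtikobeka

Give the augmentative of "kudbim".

wevav and biviv both end in -v yet inflect differently (wevvak, gobiviv), so the final letter is not what conditions the rule; the last vowel is.
"kudbim" has last vowel 'i'. The one such stem in the data (biviv → gobiviv) adds the prefix go-, so the same rule applies.
The other patterns: stems whose last vowel is 'a' delete the last vowel and add -ak; stems whose last vowel is 'o' add so- … -eka around the stem.
So kudbim → gokudbim.

gokudbim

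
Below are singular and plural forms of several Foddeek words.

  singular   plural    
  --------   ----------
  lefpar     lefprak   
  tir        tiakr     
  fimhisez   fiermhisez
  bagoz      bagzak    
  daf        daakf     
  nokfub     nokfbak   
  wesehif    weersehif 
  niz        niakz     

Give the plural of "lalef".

lalfak

tir and lefpar both end in -r yet inflect differently (tiakr, lefprak), so the final letter is not what conditions the rule; the number of vowels is.
"lalef" has 2 vowels. The stems with 2 vowels (lefpar → lefprak, bagoz → bagzak, nokfub → nokfbak) delete the last vowel and add -ak.
So lalef → lalfak.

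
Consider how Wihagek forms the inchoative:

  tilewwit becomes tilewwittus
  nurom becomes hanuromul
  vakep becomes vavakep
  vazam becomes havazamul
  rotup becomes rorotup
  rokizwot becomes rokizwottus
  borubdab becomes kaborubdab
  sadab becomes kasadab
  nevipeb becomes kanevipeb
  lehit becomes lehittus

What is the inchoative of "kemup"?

kekemup

borubdab and vazam both have last vowel 'a' yet inflect differently (kaborubdab, havazamul), so the last vowel is not what conditions the rule; the final letter is.
"kemup" ends in -p. The stems ending in -p (rotup → rorotup, vakep → vavakep) repeat the first consonant+vowel as a prefix.
So kemup → kekemup.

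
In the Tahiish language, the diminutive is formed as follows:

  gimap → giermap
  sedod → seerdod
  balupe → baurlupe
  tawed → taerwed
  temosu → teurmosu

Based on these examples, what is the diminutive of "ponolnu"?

pournolnu

tawed and balupe both have last vowel 'e' yet inflect differently (taerwed, baurlupe), so the last vowel is not what conditions the rule; whether the stem ends in a vowel or a consonant is.
"ponolnu" ends in a vowel. The stems ending in a vowel (temosu → teurmosu, balupe → baurlupe) insert -ur- after the first vowel.
The other pattern: stems ending in a consonant insert -er- after the first vowel.
So ponolnu → pournolnu.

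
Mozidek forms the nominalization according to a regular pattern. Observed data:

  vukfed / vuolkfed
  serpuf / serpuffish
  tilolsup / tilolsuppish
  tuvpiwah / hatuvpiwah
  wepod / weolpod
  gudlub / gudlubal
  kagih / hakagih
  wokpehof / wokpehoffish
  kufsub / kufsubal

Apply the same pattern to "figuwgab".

gudlub and serpuf both have last vowel 'u' yet inflect differently (gudlubal, serpuffish), so the last vowel is not what conditions the rule; the final letter is.
"figuwgab" ends in -b. The stems ending in -b (gudlub → gudlubal, kufsub → kufsubal) add -al.
The other patterns: stems ending in -h add the prefix ha-; stems ending in -d insert -ol- after the first vowel; stems ending in -f or -p double the final consonant and add -ish.
So figuwgab → figuwgabal.

figuwgabal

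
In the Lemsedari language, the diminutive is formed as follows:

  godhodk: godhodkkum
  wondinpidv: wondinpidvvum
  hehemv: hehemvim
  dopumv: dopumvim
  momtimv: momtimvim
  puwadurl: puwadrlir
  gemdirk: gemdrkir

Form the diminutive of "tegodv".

tegodvvum

wondinpidv and hehemv both end in -v yet inflect differently (wondinpidvvum, hehemvim), so the final letter is not what conditions the rule; the second-to-last letter is.
"tegodv" has second-to-last letter 'd'. The stems whose second-to-last letter is 'd' (godhodk → godhodkkum, wondinpidv → wondinpidvvum) double the final consonant and add -um.
The other patterns: stems whose second-to-last letter is 'm' add -im; stems whose second-to-last letter is 'r' delete the last vowel and add -ir.
So tegodv → tegodvvum.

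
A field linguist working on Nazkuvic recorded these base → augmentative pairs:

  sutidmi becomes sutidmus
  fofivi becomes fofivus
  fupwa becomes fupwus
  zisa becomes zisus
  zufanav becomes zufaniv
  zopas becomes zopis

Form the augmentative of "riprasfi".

riprasfus

"riprasfi" ends in a vowel. The stems ending in a vowel (sutidmi → sutidmus, fofivi → fofivus, zisa → zisus) drop the final letter and add -us.
The other pattern: stems ending in a consonant change the last vowel to 'i'.
So riprasfi → riprasfus.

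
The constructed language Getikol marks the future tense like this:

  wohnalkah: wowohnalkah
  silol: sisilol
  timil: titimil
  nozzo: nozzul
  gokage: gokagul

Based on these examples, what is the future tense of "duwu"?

silol and nozzo both have last vowel 'o' yet inflect differently (sisilol, nozzul), so the last vowel is not what conditions the rule; whether the stem ends in a vowel or a consonant is.
"duwu" ends in a vowel. The stems ending in a vowel (nozzo → nozzul, gokage → gokagul) drop the final letter and add -ul.
The other pattern: stems ending in a consonant repeat the first consonant+vowel as a prefix.
So duwu → duwul.

duwul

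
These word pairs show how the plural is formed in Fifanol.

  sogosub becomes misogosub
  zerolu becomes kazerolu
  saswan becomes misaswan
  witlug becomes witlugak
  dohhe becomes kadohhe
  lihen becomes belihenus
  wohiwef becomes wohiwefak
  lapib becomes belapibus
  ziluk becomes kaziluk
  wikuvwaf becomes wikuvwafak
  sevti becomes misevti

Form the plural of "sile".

misile

"sile" begins with s-. The stems beginning with s- (sevti → misevti, saswan → misaswan, sogosub → misogosub) add the prefix mi-.
The other patterns: stems beginning with l- add be- … -us around the stem; stems beginning with w- add -ak; stems beginning with d- or z- add the prefix ka-.
So sile → misile.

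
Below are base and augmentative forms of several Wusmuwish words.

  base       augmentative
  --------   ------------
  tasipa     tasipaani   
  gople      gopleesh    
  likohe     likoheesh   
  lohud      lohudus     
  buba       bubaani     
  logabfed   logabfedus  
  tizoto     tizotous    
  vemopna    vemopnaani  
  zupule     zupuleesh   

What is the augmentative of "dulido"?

"dulido" ends in -o. The one such stem in the data (tizoto → tizotous) adds -us, so the same rule applies.
So dulido → dulidous.

dulidous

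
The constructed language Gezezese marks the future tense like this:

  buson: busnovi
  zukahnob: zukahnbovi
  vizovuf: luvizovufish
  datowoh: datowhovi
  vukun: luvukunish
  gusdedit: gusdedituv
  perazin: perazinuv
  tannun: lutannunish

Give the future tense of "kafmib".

"kafmib" has last vowel 'i'. The stems whose last vowel is 'i' (perazin → perazinuv, gusdedit → gusdedituv) add -uv.
The other patterns: stems whose last vowel is 'u' add lu- … -ish around the stem; stems whose last vowel is 'o' delete the last vowel and add -ovi.
So kafmib → kafmibuv.

kafmibuv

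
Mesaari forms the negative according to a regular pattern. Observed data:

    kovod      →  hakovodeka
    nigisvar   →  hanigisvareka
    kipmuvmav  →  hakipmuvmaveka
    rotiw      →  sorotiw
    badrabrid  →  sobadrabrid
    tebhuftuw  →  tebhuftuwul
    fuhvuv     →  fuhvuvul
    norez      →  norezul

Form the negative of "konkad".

kovod and badrabrid both end in -d yet inflect differently (hakovodeka, sobadrabrid), so the final letter is not what conditions the rule; the last vowel is.
"konkad" has last vowel 'a'. The stems whose last vowel is 'a' (nigisvar → hanigisvareka, kipmuvmav → hakipmuvmaveka) add ha- … -eka around the stem.
The other patterns: stems whose last vowel is 'i' add the prefix so-; stems whose last vowel is 'e' or 'u' add -ul.
So konkad → hakonkadeka.

hakonkadeka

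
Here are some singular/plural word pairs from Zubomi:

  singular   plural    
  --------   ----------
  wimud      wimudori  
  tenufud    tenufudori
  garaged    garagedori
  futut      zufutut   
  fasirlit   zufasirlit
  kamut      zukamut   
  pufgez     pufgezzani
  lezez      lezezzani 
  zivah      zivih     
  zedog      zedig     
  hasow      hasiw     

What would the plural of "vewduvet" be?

"vewduvet" ends in -t. The stems ending in -t (futut → zufutut, fasirlit → zufasirlit, kamut → zukamut) add the prefix zu-.
So vewduvet → zuvewduvet.

zuvewduvet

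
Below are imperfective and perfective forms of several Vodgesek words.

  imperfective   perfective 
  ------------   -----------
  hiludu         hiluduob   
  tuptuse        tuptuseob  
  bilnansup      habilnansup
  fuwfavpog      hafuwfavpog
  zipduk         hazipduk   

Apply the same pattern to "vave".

vaveob

hiludu and bilnansup both have last vowel 'u' yet inflect differently (hiluduob, habilnansup), so the last vowel is not what conditions the rule; whether the stem ends in a vowel or a consonant is.
"vave" ends in a vowel. The stems ending in a vowel (hiludu → hiluduob, tuptuse → tuptuseob) add -ob.
The other pattern: stems ending in a consonant add the prefix ha-.
So vave → vaveob.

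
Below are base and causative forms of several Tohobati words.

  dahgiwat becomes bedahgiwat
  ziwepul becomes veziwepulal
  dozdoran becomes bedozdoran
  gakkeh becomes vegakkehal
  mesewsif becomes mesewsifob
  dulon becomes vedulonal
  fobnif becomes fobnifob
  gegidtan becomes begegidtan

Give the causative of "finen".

vefinenal

gegidtan and dulon both end in -n yet inflect differently (begegidtan, vedulonal), so the final letter is not what conditions the rule; the last vowel is.
"finen" has last vowel 'e'. The one such stem in the data (gakkeh → vegakkehal) adds ve- … -al around the stem, so the same rule applies.
The other patterns: stems whose last vowel is 'i' add -ob; stems whose last vowel is 'a' add the prefix be-.
So finen → vefinenal.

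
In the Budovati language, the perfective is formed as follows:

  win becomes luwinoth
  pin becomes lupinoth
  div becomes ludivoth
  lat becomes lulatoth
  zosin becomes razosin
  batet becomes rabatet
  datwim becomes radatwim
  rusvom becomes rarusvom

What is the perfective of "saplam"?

rasaplam

win and zosin both end in -n yet inflect differently (luwinoth, razosin), so the final letter is not what conditions the rule; the number of vowels is.
"saplam" has 2 vowels. The stems with 2 vowels (zosin → razosin, batet → rabatet, datwim → radatwim) add the prefix ra-.
So saplam → rasaplam.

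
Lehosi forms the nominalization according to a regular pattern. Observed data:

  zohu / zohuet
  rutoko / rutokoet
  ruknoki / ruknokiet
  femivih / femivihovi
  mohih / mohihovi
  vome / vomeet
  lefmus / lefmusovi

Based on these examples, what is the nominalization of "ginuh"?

ruknoki and mohih both have last vowel 'i' yet inflect differently (ruknokiet, mohihovi), so the last vowel is not what conditions the rule; whether the stem ends in a vowel or a consonant is.
"ginuh" ends in a consonant. The stems ending in a consonant (mohih → mohihovi, lefmus → lefmusovi, femivih → femivihovi) add -ovi.
The other pattern: stems ending in a vowel add -et.
So ginuh → ginuhovi.

ginuhovi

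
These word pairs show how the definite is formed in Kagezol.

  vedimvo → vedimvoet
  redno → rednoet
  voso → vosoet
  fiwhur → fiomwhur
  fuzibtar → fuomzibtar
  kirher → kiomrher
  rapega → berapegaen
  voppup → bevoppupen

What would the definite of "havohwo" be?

havohwoet

fuzibtar and rapega both have last vowel 'a' yet inflect differently (fuomzibtar, berapegaen), so the last vowel is not what conditions the rule; the final letter is.
"havohwo" ends in -o. The stems ending in -o (vedimvo → vedimvoet, redno → rednoet, voso → vosoet) add -et.
The other patterns: stems ending in -r insert -om- after the first vowel; stems ending in -a or -p add be- … -en around the stem.
So havohwo → havohwoet.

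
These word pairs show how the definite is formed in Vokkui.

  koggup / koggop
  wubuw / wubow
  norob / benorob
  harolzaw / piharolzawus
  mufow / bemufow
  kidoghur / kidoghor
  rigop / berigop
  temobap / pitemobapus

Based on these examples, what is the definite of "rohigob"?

berohigob

temobap and koggup both end in -p yet inflect differently (pitemobapus, koggop), so the final letter is not what conditions the rule; the last vowel is.
"rohigob" has last vowel 'o'. The stems whose last vowel is 'o' (norob → benorob, rigop → berigop, mufow → bemufow) add the prefix be-.
The other patterns: stems whose last vowel is 'a' add pi- … -us around the stem; stems whose last vowel is 'u' change the last vowel to 'o'.
So rohigob → berohigob.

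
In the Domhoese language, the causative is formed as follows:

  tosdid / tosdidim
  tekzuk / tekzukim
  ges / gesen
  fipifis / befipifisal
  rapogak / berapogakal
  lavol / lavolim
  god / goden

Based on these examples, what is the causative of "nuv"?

god and tosdid both end in -d yet inflect differently (goden, tosdidim), so the final letter is not what conditions the rule; the number of vowels is.
"nuv" has 1 vowel. The stems with 1 vowel (god → goden, ges → gesen) add -en.
The other patterns: stems with 2 vowels add -im; stems with 3 vowels add be- … -al around the stem.
So nuv → nuven.

nuven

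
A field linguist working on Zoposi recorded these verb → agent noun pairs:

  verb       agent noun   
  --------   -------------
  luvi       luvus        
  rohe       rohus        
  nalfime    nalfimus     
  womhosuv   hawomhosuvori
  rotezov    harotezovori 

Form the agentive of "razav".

harazavori

"razav" ends in a consonant. The stems ending in a consonant (womhosuv → hawomhosuvori, rotezov → harotezovori) add ha- … -ori around the stem.
So razav → harazavori.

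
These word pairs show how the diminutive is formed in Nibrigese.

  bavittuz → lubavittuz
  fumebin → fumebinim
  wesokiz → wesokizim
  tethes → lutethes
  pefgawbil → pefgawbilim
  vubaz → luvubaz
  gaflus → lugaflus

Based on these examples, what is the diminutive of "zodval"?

luzodval

wesokiz and bavittuz both end in -z yet inflect differently (wesokizim, lubavittuz), so the final letter is not what conditions the rule; the last vowel is.
"zodval" has last vowel 'a'. The one such stem in the data (vubaz → luvubaz) adds the prefix lu-, so the same rule applies.
The other pattern: stems whose last vowel is 'i' add -im.
So zodval → luzodval.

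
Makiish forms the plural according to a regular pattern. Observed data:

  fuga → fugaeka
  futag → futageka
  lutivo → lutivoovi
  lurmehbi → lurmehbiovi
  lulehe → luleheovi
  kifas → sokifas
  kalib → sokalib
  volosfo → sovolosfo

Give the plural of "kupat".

lutivo and volosfo both end in -o yet inflect differently (lutivoovi, sovolosfo), so the final letter is not what conditions the rule; the first letter is.
"kupat" begins with k-. The stems beginning with k- (kifas → sokifas, kalib → sokalib) add the prefix so-.
The other patterns: stems beginning with f- add -eka; stems beginning with l- add -ovi.
So kupat → sokupat.

sokupat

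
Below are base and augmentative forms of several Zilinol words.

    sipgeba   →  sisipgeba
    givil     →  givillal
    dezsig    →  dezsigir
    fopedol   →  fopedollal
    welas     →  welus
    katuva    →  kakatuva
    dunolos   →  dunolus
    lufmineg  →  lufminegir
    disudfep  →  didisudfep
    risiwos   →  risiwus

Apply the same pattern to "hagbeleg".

hagbelegir

"hagbeleg" ends in -g. The stems ending in -g (lufmineg → lufminegir, dezsig → dezsigir) add -ir.
So hagbeleg → hagbelegir.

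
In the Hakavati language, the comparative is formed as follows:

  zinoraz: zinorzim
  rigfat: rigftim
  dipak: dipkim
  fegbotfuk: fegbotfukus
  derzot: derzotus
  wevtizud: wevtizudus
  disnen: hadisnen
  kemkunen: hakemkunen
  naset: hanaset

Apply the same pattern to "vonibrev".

rigfat and naset both end in -t yet inflect differently (rigftim, hanaset), so the final letter is not what conditions the rule; the last vowel is.
"vonibrev" has last vowel 'e'. The stems whose last vowel is 'e' (disnen → hadisnen, naset → hanaset, kemkunen → hakemkunen) add the prefix ha-.
The other patterns: stems whose last vowel is 'a' delete the last vowel and add -im; stems whose last vowel is 'o' or 'u' add -us.
So vonibrev → havonibrev.

havonibrev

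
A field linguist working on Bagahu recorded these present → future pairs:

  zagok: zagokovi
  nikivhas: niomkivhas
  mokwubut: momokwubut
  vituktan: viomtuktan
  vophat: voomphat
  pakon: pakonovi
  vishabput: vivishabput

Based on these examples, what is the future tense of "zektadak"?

vituktan and pakon both end in -n yet inflect differently (viomtuktan, pakonovi), so the final letter is not what conditions the rule; the last vowel is.
"zektadak" has last vowel 'a'. The stems whose last vowel is 'a' (vituktan → viomtuktan, nikivhas → niomkivhas, vophat → voomphat) insert -om- after the first vowel.
The other patterns: stems whose last vowel is 'o' add -ovi; stems whose last vowel is 'u' repeat the first consonant+vowel as a prefix.
So zektadak → zeomktadak.

zeomktadak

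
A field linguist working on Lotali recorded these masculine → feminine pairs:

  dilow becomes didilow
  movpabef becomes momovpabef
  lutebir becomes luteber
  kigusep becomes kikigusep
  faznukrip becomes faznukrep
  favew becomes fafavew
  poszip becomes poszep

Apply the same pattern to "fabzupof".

fafabzupof

"fabzupof" has last vowel 'o'. The one such stem in the data (dilow → didilow) repeats the first consonant+vowel as a prefix (as do movpabef, kigusep), so the same rule applies.
The other pattern: stems whose last vowel is 'i' change the last vowel to 'e'.
So fabzupof → fafabzupof.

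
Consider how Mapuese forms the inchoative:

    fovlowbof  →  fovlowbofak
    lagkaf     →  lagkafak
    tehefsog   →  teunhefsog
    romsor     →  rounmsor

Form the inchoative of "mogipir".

moungipir

"mogipir" ends in -r. The one such stem in the data (romsor → rounmsor) inserts -un- after the first vowel (as does tehefsog), so the same rule applies.
So mogipir → moungipir.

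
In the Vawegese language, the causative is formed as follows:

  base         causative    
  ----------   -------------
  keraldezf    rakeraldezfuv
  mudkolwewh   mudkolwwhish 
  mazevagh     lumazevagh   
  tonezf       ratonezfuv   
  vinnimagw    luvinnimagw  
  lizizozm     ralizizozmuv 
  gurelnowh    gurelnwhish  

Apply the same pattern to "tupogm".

mudkolwewh and mazevagh both end in -h yet inflect differently (mudkolwwhish, lumazevagh), so the final letter is not what conditions the rule; the second-to-last letter is.
"tupogm" has second-to-last letter 'g'. The stems whose second-to-last letter is 'g' (vinnimagw → luvinnimagw, mazevagh → lumazevagh) add the prefix lu-.
The other patterns: stems whose second-to-last letter is 'w' delete the last vowel and add -ish; stems whose second-to-last letter is 'z' add ra- … -uv around the stem.
So tupogm → lutupogm.

lutupogm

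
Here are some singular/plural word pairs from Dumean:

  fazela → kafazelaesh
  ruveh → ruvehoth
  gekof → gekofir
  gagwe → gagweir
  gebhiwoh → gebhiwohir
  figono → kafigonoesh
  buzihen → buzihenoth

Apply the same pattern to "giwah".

gebhiwoh and ruveh both end in -h yet inflect differently (gebhiwohir, ruvehoth), so the final letter is not what conditions the rule; the first letter is.
"giwah" begins with g-. The stems beginning with g- (gekof → gekofir, gebhiwoh → gebhiwohir, gagwe → gagweir) add -ir.
The other patterns: stems beginning with f- add ka- … -esh around the stem; stems beginning with b- or r- add -oth.
So giwah → giwahir.

giwahir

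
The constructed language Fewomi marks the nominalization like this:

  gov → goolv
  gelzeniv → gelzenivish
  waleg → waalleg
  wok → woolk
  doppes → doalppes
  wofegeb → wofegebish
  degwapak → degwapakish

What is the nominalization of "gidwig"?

"gidwig" has 2 vowels. The stems with 2 vowels (waleg → waalleg, doppes → doalppes) insert -al- after the first vowel.
The other patterns: stems with 1 vowel insert -ol- after the first vowel; stems with 3 vowels add -ish.
So gidwig → gialdwig.

gialdwig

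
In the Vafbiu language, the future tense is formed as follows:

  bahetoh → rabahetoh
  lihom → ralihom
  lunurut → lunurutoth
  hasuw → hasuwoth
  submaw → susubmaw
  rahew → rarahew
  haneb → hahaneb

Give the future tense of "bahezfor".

hasuw and submaw both end in -w yet inflect differently (hasuwoth, susubmaw), so the final letter is not what conditions the rule; the last vowel is.
"bahezfor" has last vowel 'o'. The stems whose last vowel is 'o' (bahetoh → rabahetoh, lihom → ralihom) add the prefix ra-.
The other patterns: stems whose last vowel is 'u' add -oth; stems whose last vowel is 'a' or 'e' repeat the first consonant+vowel as a prefix.
So bahezfor → rabahezfor.

rabahezfor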